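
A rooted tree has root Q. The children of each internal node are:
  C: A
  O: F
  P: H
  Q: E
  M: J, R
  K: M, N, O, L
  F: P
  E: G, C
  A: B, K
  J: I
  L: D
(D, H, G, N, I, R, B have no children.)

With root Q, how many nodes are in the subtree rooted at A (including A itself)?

14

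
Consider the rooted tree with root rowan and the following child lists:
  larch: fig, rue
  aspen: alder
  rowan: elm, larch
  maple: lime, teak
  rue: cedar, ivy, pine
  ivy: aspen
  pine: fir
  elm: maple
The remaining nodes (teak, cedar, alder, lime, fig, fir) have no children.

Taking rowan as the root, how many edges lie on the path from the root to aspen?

4

rowan → larch → rue → ivy → aspen — 4 edges.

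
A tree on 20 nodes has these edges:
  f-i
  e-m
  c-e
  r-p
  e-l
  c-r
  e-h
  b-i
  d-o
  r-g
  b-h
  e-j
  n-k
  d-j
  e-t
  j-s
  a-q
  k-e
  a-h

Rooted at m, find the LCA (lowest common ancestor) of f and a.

Ancestors of f (toward the root): f, i, b, h, e, m.
Ancestors of a: a, h, e, m.
The deepest node appearing in both lists is h.

h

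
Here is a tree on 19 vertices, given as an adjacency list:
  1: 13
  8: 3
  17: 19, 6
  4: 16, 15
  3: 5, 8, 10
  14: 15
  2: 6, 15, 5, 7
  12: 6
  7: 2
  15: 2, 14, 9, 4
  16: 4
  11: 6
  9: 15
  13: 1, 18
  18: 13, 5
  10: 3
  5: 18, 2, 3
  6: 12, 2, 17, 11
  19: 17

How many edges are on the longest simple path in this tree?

BFS from 1 reaches 16 last, at distance 7; BFS from 16 confirms no node is farther.
Path: 1-13-18-5-2-15-4-16.

7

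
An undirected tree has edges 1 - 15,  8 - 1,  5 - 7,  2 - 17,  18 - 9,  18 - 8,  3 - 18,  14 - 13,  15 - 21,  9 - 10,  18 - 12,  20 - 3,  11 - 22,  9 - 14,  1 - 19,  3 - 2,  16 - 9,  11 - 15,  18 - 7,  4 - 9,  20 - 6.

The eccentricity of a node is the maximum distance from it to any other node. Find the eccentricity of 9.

6

A farthest node from 9 is 22.
The path 9–18–8–1–15–11–22 has 6 edges.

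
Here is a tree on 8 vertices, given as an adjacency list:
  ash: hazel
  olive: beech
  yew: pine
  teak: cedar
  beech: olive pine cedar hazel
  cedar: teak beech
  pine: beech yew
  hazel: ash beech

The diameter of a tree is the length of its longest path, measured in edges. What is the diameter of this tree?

4

BFS from yew reaches ash last, at distance 4; BFS from ash confirms no node is farther.
Path: yew - pine - beech - hazel - ash.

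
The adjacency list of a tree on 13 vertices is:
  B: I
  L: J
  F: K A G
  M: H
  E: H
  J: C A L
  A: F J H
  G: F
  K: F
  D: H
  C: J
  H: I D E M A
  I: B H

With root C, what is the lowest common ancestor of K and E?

K's ancestor chain is K, F, A, J, C and E's is E, H, A, J, C; they first meet at A.

A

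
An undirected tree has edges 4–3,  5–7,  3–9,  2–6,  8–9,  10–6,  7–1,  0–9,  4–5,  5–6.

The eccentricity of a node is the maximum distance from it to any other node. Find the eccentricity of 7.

The node farthest from 7 is 0 (8 also at distance 5), via 7 – 5 – 4 – 3 – 9 – 0 — 5 edges.

5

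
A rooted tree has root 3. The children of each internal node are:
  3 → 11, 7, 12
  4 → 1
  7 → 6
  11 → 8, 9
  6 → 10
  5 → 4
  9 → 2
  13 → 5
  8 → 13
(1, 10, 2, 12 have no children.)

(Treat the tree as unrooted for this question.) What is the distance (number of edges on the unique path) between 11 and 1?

5

The path is 11 - 8 - 13 - 5 - 4 - 1, which has 5 edges.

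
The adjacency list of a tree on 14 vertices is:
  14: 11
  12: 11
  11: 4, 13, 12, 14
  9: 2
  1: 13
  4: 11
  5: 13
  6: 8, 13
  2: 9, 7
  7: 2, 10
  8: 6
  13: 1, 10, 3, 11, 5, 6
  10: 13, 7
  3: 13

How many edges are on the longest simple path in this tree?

6

Starting from 8, a farthest node is 9 at distance 6.
One longest path: 8-6-13-10-7-2-9.
So the diameter is 6.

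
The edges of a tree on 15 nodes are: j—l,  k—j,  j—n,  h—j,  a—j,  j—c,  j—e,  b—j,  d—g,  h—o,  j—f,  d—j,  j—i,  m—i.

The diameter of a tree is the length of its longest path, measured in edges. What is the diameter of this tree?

4

BFS from g reaches m last, at distance 4; BFS from m confirms no node is farther.
Path: g-d-j-i-m.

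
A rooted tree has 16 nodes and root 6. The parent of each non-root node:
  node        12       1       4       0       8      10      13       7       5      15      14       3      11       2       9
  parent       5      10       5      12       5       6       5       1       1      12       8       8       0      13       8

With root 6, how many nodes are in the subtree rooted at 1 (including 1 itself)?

1's subtree: {1, 5, 7, 12, 8, 13, 4, 15, 0, 9, 14, 3, 2, 11}, size 14.

14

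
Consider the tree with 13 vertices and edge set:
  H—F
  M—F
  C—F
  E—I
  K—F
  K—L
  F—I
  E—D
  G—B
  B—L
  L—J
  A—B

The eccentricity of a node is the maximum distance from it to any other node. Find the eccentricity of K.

4

Distances from K peak at 4, attained at D.
K – F – I – E – D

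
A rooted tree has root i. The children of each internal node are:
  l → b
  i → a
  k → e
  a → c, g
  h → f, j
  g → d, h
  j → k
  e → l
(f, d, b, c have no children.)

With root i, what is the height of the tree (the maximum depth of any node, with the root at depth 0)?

8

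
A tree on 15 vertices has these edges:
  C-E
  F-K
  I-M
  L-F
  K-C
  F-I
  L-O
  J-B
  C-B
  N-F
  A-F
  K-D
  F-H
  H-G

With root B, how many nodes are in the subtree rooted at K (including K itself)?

11

K's subtree: {K, F, D, N, H, L, I, A, G, O, M}, size 11.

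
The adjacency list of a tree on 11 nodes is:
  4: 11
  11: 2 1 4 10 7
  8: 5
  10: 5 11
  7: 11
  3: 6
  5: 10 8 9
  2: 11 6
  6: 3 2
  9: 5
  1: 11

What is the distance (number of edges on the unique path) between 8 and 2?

8 - 5 - 10 - 11 - 2: 4 edges.

4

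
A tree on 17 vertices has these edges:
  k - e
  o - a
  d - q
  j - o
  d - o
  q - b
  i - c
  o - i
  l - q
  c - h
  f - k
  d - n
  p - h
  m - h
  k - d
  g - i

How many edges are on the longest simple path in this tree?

BFS from p reaches b last, at distance 7; BFS from b confirms no node is farther.
Path: p-h-c-i-o-d-q-b.

7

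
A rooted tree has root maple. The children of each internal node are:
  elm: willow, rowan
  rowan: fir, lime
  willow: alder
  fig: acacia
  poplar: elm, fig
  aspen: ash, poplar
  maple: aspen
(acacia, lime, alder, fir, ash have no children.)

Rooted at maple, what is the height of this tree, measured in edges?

5

lime sits deepest: maple – aspen – poplar – elm – rowan – lime — 5 edges from the root.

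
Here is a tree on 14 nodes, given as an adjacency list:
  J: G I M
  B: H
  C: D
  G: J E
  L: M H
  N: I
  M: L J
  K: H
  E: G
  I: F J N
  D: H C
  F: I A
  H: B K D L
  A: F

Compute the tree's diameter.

8

Starting from A, a farthest node is C at distance 8.
One longest path: A-F-I-J-M-L-H-D-C.
So the diameter is 8.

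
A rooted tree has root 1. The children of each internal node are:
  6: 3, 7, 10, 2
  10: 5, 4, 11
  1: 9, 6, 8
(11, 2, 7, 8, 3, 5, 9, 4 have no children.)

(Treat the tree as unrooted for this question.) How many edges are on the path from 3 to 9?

3

The path is 3 – 6 – 1 – 9, which has 3 edges.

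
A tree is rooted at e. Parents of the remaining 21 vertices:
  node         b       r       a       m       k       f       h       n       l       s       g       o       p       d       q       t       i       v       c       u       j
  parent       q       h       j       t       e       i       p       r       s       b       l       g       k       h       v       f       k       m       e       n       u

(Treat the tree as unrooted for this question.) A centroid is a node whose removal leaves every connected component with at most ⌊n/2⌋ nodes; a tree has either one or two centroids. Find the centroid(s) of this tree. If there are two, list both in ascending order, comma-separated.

i, k

Removing k splits the tree into components of sizes 11, 8, 2; the largest is 11 ≤ ⌊22/2⌋ = 11.
i is adjacent to k and is also a centroid (the largest component after removing it is likewise 11).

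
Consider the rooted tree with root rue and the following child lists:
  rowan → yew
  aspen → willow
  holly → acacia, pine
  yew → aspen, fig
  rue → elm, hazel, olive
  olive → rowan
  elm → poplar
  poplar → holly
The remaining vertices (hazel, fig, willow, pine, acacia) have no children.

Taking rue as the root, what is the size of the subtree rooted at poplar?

4

poplar's subtree: {poplar, holly, acacia, pine}, size 4.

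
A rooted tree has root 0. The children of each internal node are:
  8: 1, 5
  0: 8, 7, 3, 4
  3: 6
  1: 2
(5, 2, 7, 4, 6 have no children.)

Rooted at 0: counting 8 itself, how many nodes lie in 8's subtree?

8's subtree: {8, 5, 1, 2}, size 4.

4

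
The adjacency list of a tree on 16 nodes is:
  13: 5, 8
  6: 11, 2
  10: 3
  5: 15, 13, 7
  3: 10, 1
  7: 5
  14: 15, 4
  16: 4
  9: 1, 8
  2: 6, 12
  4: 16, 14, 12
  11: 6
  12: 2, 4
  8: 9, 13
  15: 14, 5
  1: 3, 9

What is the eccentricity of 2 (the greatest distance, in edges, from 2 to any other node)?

Distances from 2 peak at 11, attained at 10.
2-12-4-14-15-5-13-8-9-1-3-10

11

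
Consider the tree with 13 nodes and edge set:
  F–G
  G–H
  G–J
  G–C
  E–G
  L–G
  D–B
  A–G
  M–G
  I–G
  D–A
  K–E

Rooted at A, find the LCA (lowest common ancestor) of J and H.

G

J's ancestor chain is J, G, A and H's is H, G, A; they first meet at G.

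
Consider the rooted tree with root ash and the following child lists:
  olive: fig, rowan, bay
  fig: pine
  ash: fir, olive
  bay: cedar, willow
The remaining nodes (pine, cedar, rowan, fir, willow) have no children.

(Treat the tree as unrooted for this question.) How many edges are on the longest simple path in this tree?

A longest path is fir-ash-olive-bay-willow, with 4 edges.

4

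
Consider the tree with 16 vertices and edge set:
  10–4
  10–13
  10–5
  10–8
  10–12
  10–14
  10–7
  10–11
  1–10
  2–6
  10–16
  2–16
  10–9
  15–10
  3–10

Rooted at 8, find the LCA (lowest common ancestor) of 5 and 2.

10

5's ancestor chain is 5, 10, 8 and 2's is 2, 16, 10, 8; they first meet at 10.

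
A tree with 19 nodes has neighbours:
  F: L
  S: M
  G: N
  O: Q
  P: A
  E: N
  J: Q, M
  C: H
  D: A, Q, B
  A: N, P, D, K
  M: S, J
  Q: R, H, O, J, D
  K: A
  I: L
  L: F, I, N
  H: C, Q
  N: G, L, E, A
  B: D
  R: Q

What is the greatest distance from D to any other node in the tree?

4

A farthest node from D is S (I, F also at distance 4).
The path D-Q-J-M-S has 4 edges.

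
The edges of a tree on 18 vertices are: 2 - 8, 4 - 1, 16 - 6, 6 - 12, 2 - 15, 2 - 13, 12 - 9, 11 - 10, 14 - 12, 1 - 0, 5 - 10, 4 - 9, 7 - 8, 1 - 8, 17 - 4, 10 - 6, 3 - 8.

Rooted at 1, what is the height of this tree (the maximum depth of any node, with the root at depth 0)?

6

5 sits deepest: 1–4–9–12–6–10–5 — 6 edges from the root.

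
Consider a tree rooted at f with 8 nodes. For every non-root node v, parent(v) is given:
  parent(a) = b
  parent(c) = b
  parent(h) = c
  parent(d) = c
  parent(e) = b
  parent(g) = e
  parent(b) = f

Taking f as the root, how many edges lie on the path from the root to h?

Path from f to h: f–b–c–h, which has 3 edges.

3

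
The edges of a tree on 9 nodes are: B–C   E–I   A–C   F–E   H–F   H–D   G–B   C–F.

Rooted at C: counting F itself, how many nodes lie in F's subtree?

Descendants of F (including itself): F, H, E, D, I. That's 5.

5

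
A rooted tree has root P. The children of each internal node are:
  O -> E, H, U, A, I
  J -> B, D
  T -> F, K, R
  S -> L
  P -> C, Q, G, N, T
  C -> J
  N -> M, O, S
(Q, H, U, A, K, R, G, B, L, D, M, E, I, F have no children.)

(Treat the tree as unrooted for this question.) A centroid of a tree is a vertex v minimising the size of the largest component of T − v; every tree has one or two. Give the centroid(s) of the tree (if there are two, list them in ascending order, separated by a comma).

Removing P splits the tree into components of sizes 10, 4, 4, 1, 1; the largest is 10 ≤ ⌊21/2⌋ = 10.
Every other node leaves some component of size > 10, so the centroid is unique.

P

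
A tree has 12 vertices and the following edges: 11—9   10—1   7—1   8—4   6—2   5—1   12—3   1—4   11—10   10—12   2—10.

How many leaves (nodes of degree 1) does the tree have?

6

Exactly 6 nodes have a single neighbour: 3, 5, 6, 7, 8, 9.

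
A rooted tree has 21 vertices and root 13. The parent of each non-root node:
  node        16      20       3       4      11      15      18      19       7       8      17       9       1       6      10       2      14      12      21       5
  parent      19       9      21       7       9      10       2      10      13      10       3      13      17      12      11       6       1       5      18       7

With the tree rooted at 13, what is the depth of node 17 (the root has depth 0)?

9

13–7–5–12–6–2–18–21–3–17 — 9 edges.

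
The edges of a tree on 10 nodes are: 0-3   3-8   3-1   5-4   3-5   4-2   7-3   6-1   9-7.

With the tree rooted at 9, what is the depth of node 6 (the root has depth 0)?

4

Path from 9 to 6: 9 → 7 → 3 → 1 → 6, which has 4 edges.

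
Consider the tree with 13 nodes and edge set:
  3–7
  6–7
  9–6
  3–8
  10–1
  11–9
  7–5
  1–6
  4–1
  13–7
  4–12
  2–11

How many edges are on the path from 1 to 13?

Walking from 1: 1 – 6 – 7 – 13. Length 3.

3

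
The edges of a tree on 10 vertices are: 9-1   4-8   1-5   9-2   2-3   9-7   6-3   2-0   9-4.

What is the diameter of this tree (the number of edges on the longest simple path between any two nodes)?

5

BFS from 5 reaches 6 last, at distance 5; BFS from 6 confirms no node is farther.
Path: 5–1–9–2–3–6.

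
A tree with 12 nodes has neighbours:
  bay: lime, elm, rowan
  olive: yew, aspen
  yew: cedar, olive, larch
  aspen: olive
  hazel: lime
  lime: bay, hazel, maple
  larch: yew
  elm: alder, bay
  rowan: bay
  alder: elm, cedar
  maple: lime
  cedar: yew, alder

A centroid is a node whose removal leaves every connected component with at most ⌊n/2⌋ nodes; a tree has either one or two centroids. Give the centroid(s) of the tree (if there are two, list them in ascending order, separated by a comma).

Removing alder splits the tree into components of sizes 6, 5; the largest is 6 ≤ ⌊12/2⌋ = 6.
Its neighbour elm also leaves a largest component of size 6, so both are centroids.

alder, elm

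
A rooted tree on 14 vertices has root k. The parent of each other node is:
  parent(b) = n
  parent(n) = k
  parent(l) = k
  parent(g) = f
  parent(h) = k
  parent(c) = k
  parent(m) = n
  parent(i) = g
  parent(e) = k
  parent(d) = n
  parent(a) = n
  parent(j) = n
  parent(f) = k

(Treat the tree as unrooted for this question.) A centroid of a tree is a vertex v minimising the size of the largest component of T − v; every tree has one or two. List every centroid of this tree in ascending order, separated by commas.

Removing k splits the tree into components of sizes 6, 3, 1, 1, 1, 1; the largest is 6 ≤ ⌊14/2⌋ = 7.
No neighbour of k does as well, so k is the unique centroid.

k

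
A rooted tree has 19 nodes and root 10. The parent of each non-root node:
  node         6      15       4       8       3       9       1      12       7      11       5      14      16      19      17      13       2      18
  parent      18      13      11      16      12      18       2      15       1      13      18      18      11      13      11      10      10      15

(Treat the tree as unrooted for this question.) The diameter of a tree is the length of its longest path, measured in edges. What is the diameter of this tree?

7

Starting from 7, a farthest node is 3 at distance 7.
One longest path: 7 - 1 - 2 - 10 - 13 - 15 - 12 - 3.
So the diameter is 7.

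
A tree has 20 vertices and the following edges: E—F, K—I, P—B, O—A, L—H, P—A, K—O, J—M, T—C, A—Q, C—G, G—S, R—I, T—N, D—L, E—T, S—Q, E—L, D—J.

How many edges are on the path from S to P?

3

Walking from S: S–Q–A–P. Length 3.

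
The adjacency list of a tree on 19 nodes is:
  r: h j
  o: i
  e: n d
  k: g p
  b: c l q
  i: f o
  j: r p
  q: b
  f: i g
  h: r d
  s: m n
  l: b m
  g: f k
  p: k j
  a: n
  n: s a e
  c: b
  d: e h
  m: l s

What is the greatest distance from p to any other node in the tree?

Distances from p peak at 11, attained at c (q also at distance 11).
p – j – r – h – d – e – n – s – m – l – b – c

11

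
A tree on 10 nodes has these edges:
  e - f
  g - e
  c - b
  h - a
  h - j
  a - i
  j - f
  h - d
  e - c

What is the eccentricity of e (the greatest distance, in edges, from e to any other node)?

5

A farthest node from e is i.
The path e – f – j – h – a – i has 5 edges.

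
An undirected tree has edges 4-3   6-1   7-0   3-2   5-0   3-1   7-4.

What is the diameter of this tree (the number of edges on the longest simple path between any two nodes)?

BFS from 6 reaches 5 last, at distance 6; BFS from 5 confirms no node is farther.
Path: 6 - 1 - 3 - 4 - 7 - 0 - 5.

6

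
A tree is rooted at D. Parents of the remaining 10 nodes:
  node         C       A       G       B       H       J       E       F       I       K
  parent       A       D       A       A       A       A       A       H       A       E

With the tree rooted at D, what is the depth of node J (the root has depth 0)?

Path from D to J: D – A – J, which has 2 edges.

2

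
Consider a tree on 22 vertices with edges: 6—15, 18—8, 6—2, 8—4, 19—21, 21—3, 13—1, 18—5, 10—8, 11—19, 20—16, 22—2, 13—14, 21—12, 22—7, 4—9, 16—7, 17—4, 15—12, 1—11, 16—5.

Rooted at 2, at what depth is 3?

5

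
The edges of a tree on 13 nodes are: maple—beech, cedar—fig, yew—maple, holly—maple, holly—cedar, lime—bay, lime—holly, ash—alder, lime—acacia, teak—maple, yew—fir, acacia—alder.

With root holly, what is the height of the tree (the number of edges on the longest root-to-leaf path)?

ash sits deepest: holly–lime–acacia–alder–ash — 4 edges from the root.

4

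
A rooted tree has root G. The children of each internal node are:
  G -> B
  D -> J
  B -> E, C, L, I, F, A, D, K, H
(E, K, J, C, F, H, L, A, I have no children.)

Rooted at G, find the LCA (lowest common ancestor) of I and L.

Path I→root: I B G; path L→root: L B G.
First common node: B.

B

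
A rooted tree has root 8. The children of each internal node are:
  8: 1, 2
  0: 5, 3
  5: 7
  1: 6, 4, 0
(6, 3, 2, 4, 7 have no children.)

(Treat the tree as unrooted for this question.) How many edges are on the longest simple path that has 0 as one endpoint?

3

Distances from 0 peak at 3, attained at 2.
0 – 1 – 8 – 2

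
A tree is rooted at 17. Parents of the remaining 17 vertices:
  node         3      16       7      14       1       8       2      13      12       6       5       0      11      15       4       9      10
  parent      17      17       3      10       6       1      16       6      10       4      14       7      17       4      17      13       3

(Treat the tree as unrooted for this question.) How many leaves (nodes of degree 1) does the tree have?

8

Exactly 8 nodes have a single neighbour: 0, 2, 5, 8, 9, 11, 12, 15.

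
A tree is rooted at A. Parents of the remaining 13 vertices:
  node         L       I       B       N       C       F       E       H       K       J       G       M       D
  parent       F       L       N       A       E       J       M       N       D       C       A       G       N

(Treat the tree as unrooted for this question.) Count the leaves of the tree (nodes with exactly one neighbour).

The leaves are B, H, I, K.
That is 4 leaves.

4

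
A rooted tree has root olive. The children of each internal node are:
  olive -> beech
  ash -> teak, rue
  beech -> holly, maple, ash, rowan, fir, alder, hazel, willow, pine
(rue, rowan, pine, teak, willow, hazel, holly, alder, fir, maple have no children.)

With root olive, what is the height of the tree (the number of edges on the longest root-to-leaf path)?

A deepest node is rue, reached by olive – beech – ash – rue.
That path has 3 edges, so the height is 3.

3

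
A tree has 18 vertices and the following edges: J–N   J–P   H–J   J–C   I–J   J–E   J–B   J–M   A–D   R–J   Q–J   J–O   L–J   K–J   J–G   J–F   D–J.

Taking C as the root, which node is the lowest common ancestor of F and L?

J

Path F→root: F J C; path L→root: L J C.
First common node: J.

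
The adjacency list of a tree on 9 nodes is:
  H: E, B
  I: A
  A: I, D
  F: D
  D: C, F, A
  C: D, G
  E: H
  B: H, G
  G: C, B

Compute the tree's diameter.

7

BFS from E reaches I last, at distance 7; BFS from I confirms no node is farther.
Path: E - H - B - G - C - D - A - I.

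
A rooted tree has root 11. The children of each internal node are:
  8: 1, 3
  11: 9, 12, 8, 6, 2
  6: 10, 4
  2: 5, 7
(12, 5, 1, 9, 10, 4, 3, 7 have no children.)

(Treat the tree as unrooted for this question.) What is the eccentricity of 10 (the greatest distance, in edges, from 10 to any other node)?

A farthest node from 10 is 7 (5, 3, 1 also at distance 4).
The path 10-6-11-2-7 has 4 edges.

4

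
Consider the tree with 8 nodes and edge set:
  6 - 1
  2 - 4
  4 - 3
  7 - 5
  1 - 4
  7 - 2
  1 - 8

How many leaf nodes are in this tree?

4

The leaves are 3, 5, 6, 8.
That is 4 leaves.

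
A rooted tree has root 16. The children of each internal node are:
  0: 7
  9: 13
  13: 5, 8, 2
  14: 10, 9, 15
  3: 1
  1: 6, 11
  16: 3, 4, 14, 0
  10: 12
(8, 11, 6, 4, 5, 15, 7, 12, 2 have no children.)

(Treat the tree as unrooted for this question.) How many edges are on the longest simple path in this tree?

7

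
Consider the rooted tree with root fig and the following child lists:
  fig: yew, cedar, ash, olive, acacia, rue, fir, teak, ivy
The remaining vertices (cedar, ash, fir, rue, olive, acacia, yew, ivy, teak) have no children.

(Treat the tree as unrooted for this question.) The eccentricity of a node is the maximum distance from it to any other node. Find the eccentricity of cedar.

The node farthest from cedar is olive (acacia, fir, yew, ash, ivy, teak, rue also at distance 2), via cedar – fig – olive — 2 edges.

2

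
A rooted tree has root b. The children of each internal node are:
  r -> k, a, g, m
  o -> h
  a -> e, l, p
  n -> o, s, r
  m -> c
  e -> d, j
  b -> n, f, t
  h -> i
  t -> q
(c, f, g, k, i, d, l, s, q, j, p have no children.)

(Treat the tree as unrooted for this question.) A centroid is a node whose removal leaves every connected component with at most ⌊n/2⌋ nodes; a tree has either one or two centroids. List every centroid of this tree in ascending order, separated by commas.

If r is removed the pieces have sizes 9, 6, 2, 1, 1, all ≤ ⌊20/2⌋ = 10.
Every other node leaves some component of size > 10, so the centroid is unique.

r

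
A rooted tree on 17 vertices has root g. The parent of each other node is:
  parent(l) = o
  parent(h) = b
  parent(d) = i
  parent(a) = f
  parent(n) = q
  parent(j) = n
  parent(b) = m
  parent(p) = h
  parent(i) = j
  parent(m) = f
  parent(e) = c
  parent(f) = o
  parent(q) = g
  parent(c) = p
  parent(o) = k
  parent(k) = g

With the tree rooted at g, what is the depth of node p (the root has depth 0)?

Climbing from p to the root: p → h → b → m → f → o → k → g. That's 7 steps.

7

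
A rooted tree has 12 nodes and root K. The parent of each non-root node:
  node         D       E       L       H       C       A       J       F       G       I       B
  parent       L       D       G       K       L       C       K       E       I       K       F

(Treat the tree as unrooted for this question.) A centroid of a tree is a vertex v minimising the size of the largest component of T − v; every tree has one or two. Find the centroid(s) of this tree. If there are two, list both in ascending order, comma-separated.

Delete L: the remaining components have sizes 5, 4, 2. Max 5 ≤ 6, so L is a centroid.
Every other node leaves some component of size > 6, so the centroid is unique.

L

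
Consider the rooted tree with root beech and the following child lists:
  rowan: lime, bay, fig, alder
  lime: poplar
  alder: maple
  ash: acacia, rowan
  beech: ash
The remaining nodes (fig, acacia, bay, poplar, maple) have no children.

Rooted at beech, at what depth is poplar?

Path from beech to poplar: beech – ash – rowan – lime – poplar, which has 4 edges.

4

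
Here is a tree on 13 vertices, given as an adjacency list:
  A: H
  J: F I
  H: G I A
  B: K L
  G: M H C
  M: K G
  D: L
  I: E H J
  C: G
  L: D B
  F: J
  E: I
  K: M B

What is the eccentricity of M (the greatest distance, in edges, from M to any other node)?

5

A farthest node from M is F.
The path M–G–H–I–J–F has 5 edges.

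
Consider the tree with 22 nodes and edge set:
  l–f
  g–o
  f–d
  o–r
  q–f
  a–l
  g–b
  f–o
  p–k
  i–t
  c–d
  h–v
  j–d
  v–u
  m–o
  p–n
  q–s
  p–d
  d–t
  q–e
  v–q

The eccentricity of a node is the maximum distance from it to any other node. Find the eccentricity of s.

A farthest node from s is n (b, k, i also at distance 5).
The path s – q – f – d – p – n has 5 edges.

5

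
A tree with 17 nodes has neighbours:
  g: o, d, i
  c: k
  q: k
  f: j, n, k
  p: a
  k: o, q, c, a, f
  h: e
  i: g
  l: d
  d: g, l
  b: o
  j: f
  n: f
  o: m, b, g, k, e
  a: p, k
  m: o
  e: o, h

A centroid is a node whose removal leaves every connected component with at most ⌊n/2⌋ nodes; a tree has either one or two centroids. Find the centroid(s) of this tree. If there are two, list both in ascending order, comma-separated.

o

If o is removed the pieces have sizes 8, 4, 2, 1, 1, all ≤ ⌊17/2⌋ = 8.
Every other node leaves some component of size > 8, so the centroid is unique.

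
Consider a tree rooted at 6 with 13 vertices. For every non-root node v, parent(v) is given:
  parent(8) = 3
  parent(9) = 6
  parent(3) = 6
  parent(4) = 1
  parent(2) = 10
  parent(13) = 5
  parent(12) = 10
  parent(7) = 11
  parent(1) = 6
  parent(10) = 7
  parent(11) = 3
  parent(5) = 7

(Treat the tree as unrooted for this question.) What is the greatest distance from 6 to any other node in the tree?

5

A farthest node from 6 is 2 (12, 13 also at distance 5).
The path 6-3-11-7-10-2 has 5 edges.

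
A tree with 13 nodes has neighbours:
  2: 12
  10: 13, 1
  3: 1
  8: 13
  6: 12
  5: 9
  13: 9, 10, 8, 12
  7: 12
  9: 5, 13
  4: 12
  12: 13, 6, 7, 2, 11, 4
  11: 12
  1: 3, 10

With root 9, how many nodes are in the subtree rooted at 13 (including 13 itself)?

13's subtree: {13, 12, 10, 8, 11, 7, 6, 2, 4, 1, 3}, size 11.

11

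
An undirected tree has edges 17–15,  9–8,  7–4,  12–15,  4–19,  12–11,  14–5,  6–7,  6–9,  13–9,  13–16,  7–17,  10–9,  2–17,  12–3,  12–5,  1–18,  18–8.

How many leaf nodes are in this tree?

The leaves are 1, 2, 3, 10, 11, 14, 16, 19.
That is 8 leaves.

8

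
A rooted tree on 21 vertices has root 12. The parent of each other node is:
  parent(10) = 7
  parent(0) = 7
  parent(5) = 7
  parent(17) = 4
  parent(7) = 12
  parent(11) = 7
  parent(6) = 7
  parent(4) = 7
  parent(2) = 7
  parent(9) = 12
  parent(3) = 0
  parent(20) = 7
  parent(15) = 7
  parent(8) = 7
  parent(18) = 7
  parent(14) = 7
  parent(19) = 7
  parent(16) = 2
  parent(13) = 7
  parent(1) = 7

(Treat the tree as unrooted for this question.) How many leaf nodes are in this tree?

16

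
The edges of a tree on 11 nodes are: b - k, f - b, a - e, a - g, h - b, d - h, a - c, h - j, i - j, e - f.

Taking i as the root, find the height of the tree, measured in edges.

7

The longest root-to-leaf path is i–j–h–b–f–e–a–c (7 edges).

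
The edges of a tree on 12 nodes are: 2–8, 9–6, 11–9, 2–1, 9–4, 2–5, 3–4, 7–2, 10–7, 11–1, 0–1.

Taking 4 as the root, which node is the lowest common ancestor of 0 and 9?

9

0's ancestor chain is 0, 1, 11, 9, 4 and 9's is 9, 4; they first meet at 9.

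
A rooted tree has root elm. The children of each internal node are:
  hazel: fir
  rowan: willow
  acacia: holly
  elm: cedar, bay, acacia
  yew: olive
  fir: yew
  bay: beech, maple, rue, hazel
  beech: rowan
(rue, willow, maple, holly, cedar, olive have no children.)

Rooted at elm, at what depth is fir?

Path from elm to fir: elm → bay → hazel → fir, which has 3 edges.

3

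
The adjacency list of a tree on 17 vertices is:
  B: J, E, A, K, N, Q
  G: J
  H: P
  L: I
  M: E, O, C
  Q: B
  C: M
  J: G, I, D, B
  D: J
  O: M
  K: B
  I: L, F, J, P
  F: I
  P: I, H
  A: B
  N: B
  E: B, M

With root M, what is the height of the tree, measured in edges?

6

H sits deepest: M–E–B–J–I–P–H — 6 edges from the root.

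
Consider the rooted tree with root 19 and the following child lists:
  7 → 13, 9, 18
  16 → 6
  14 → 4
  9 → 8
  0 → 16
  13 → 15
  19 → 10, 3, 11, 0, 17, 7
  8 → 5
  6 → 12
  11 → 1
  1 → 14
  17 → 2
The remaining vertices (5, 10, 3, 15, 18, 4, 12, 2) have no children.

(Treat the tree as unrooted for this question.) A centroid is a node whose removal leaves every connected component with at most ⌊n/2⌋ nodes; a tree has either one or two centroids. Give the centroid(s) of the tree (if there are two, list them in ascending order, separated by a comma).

If 19 is removed the pieces have sizes 7, 4, 4, 2, 1, 1, all ≤ ⌊20/2⌋ = 10.
No neighbour of 19 does as well, so 19 is the unique centroid.

19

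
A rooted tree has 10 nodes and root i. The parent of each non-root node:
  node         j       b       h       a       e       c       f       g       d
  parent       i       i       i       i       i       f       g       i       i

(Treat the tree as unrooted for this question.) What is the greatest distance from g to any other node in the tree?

2

The node farthest from g is j (b, e, d, c, h, a also at distance 2), via g-i-j — 2 edges.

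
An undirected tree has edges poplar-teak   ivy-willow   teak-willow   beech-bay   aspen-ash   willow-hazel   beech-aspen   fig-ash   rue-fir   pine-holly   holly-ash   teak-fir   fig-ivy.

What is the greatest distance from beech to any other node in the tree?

The node farthest from beech is rue, via beech – aspen – ash – fig – ivy – willow – teak – fir – rue — 8 edges.

8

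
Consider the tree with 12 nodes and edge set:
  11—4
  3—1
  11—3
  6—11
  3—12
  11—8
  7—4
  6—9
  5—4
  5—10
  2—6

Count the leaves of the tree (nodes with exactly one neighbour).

7

Exactly 7 nodes have a single neighbour: 1, 2, 7, 8, 9, 10, 12.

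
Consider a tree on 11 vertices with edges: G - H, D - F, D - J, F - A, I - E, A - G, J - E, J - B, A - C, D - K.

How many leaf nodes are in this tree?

The leaves are B, C, H, I, K.
That is 5 leaves.

5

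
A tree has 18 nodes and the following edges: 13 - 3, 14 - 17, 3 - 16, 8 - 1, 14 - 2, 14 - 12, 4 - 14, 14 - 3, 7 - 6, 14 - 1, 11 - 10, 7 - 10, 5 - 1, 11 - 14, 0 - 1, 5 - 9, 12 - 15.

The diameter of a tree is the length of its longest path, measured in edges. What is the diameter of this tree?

7

BFS from 6 reaches 9 last, at distance 7; BFS from 9 confirms no node is farther.
Path: 6 – 7 – 10 – 11 – 14 – 1 – 5 – 9.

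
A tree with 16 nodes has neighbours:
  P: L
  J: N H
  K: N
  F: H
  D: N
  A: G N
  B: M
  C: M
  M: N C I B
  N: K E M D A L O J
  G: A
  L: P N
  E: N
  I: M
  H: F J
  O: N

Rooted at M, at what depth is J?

2

Path from M to J: M – N – J, which has 2 edges.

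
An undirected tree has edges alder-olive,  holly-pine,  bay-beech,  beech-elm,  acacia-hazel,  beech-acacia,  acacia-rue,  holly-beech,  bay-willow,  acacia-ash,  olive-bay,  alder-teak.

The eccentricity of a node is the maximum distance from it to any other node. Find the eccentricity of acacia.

5

The node farthest from acacia is teak, via acacia-beech-bay-olive-alder-teak — 5 edges.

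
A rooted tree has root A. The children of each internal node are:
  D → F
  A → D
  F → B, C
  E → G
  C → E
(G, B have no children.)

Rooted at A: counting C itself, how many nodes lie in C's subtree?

C's subtree: {C, E, G}, size 3.

3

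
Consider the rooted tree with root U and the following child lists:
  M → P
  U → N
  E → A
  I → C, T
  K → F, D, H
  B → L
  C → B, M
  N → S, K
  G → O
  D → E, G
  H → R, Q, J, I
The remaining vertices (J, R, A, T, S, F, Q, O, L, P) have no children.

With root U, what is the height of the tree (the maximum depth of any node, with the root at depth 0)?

The longest root-to-leaf path is U – N – K – H – I – C – M – P (7 edges).

7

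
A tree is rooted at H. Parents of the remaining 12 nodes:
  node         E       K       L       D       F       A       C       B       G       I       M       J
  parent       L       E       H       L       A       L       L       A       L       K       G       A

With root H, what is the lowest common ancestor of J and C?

Ancestors of J (toward the root): J, A, L, H.
Ancestors of C: C, L, H.
The deepest node appearing in both lists is L.

L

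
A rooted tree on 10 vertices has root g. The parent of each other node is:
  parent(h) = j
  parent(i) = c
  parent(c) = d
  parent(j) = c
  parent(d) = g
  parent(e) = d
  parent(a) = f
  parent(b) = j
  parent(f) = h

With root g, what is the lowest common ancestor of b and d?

d

b's ancestor chain is b, j, c, d, g and d's is d, g; they first meet at d.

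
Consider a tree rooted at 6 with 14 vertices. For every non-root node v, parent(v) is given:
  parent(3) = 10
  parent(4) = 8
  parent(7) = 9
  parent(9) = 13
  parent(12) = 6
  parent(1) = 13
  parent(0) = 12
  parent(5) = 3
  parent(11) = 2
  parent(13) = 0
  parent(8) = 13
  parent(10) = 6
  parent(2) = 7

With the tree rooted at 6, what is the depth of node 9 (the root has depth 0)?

4

6 → 12 → 0 → 13 → 9 — 4 edges.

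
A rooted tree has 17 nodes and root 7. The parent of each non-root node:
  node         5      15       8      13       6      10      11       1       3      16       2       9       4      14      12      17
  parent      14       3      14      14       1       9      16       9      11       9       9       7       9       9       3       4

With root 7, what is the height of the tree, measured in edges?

5

The longest root-to-leaf path is 7 – 9 – 16 – 11 – 3 – 15 (5 edges).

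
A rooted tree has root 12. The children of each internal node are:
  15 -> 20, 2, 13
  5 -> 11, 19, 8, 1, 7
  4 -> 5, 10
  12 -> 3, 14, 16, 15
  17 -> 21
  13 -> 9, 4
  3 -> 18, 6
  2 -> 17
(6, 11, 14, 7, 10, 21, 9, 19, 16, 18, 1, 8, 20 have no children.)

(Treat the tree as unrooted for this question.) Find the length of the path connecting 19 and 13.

3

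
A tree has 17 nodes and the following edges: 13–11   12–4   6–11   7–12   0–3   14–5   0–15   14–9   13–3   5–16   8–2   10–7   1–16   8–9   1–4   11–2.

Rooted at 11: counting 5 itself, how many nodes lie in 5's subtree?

7

Descendants of 5 (including itself): 5, 16, 1, 4, 12, 7, 10. That's 7.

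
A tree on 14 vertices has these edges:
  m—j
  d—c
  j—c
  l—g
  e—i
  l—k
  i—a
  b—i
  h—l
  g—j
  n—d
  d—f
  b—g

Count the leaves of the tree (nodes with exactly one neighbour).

7

Degree-1 nodes: a, e, f, h, k, m, n — 7 of them.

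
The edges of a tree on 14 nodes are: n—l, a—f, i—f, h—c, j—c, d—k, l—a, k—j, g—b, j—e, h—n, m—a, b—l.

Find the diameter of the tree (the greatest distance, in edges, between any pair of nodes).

9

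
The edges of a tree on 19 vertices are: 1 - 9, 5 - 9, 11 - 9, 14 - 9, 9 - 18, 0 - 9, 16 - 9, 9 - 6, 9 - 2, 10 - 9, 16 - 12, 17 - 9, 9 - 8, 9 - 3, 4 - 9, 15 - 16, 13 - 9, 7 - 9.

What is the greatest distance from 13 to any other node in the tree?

Distances from 13 peak at 3, attained at 15 (12 also at distance 3).
13-9-16-15

3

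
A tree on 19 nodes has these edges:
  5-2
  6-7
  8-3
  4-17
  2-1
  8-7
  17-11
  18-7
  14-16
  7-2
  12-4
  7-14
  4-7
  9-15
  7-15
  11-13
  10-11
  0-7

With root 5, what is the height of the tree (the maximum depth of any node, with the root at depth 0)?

6

The longest root-to-leaf path is 5 – 2 – 7 – 4 – 17 – 11 – 10 (6 edges).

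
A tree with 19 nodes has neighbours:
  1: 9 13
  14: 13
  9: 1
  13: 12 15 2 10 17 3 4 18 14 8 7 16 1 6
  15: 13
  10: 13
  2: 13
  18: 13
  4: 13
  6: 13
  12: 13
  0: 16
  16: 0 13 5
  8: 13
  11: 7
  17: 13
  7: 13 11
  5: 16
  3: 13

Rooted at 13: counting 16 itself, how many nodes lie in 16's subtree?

3

16's subtree: {16, 5, 0}, size 3.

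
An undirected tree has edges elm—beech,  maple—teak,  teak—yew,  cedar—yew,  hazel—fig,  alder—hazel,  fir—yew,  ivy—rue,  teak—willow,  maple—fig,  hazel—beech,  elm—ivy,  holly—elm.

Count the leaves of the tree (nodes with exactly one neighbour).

Exactly 6 nodes have a single neighbour: alder, cedar, fir, holly, rue, willow.

6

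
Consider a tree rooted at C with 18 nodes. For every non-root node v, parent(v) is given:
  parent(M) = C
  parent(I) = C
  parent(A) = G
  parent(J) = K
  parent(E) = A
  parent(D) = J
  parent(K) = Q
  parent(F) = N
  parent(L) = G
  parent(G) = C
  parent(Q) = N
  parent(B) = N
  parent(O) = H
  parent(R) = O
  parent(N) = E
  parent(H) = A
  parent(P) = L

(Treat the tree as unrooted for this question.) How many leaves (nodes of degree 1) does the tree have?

7

The leaves are B, D, F, I, M, P, R.
That is 7 leaves.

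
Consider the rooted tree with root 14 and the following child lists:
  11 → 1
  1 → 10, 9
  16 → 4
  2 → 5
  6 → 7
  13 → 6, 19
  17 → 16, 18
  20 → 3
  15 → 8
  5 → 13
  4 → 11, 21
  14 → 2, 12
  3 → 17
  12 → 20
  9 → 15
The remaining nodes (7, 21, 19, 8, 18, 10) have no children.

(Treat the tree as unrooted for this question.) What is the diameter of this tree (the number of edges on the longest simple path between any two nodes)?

Starting from 8, a farthest node is 7 at distance 16.
One longest path: 8-15-9-1-11-4-16-17-3-20-12-14-2-5-13-6-7.
So the diameter is 16.

16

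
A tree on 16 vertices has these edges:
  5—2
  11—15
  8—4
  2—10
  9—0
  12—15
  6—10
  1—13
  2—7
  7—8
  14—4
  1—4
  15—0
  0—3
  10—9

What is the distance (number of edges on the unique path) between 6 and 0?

6–10–9–0: 3 edges.

3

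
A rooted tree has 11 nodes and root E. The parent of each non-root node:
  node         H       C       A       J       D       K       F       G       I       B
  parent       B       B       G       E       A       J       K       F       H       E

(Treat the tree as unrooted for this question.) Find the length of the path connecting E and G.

4

The path is E – J – K – F – G, which has 4 edges.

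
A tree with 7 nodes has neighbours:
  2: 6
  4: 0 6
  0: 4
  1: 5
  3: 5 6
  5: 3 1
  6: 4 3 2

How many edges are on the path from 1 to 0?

5

The path is 1–5–3–6–4–0, which has 5 edges.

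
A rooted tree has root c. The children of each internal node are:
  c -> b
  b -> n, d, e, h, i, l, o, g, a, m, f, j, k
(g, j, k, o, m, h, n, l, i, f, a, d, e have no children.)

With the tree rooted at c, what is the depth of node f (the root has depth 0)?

c – b – f — 2 edges.

2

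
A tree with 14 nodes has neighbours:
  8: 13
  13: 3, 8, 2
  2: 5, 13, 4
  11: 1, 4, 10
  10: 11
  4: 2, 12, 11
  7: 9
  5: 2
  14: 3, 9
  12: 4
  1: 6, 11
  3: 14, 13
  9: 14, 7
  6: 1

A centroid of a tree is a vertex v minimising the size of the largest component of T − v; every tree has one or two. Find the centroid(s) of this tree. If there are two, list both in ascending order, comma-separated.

2

Delete 2: the remaining components have sizes 6, 6, 1. Max 6 ≤ 7, so 2 is a centroid.
Every other node leaves some component of size > 7, so the centroid is unique.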